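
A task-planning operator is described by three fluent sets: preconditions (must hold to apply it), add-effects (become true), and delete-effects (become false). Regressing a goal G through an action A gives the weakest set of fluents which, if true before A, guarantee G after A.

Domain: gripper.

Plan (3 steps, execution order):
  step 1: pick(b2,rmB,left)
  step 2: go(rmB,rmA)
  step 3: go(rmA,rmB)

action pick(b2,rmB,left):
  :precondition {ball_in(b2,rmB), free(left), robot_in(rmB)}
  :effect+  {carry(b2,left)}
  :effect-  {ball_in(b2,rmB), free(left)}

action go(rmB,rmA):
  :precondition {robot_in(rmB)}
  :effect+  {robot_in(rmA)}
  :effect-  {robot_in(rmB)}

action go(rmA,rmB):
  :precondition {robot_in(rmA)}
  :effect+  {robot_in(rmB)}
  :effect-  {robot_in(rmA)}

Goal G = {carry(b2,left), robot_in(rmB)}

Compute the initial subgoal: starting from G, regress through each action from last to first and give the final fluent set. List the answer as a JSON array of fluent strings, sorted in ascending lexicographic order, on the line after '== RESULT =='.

Regress step by step:
  through step 3 (go(rmA,rmB)): drop {robot_in(rmB)}, keep {carry(b2,left)}, require {robot_in(rmA)}
    → {carry(b2,left), robot_in(rmA)}
  through step 2 (go(rmB,rmA)): drop {robot_in(rmA)}, keep {carry(b2,left)}, require {robot_in(rmB)}
    → {carry(b2,left), robot_in(rmB)}
  through step 1 (pick(b2,rmB,left)): drop {carry(b2,left)}, keep {robot_in(rmB)}, require {ball_in(b2,rmB), free(left), robot_in(rmB)}
    → {ball_in(b2,rmB), free(left), robot_in(rmB)}

== RESULT ==
["ball_in(b2,rmB)", "free(left)", "robot_in(rmB)"]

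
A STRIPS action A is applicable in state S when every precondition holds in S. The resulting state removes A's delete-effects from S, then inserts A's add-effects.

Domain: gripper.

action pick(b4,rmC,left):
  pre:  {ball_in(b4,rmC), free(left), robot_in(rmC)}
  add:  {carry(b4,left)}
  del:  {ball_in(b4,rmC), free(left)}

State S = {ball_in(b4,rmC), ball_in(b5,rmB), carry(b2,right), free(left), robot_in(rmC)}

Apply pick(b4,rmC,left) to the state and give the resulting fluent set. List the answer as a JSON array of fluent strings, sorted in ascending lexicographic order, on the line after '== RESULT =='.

Compute (S \ del) ∪ add:
  pre ⊆ S: {ball_in(b4,rmC), free(left), robot_in(rmC)} ⊆ S  — applicable
  S \ del = {ball_in(b5,rmB), carry(b2,right), robot_in(rmC)}
  ∪ add   = {ball_in(b5,rmB), carry(b2,right), carry(b4,left), robot_in(rmC)}

== RESULT ==
["ball_in(b5,rmB)", "carry(b2,right)", "carry(b4,left)", "robot_in(rmC)"]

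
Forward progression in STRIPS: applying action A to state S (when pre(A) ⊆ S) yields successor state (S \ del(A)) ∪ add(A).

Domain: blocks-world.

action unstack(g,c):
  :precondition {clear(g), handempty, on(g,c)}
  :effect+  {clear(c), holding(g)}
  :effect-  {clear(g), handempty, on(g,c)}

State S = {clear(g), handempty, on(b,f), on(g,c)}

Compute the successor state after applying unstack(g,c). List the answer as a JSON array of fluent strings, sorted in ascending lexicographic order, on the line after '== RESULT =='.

Compute (S \ del) ∪ add:
  pre ⊆ S: {clear(g), handempty, on(g,c)} ⊆ S  — applicable
  S \ del = {on(b,f)}
  ∪ add   = {clear(c), holding(g), on(b,f)}

== RESULT ==
["clear(c)", "holding(g)", "on(b,f)"]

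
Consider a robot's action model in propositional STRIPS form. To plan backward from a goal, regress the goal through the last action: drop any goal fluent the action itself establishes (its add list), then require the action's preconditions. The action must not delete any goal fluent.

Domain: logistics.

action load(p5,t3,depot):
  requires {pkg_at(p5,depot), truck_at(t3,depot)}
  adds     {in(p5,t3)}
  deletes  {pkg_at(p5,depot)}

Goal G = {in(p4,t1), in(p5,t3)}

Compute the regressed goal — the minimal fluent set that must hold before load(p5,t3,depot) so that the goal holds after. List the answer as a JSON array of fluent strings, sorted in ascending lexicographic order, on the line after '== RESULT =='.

Compute (G \ add) ∪ pre:
  G ∩ del = {}  (empty — regression defined)
  G \ add = {in(p4,t1), in(p5,t3)} \ {in(p5,t3)} = {in(p4,t1)}
  ∪ pre   = {in(p4,t1)} ∪ {pkg_at(p5,depot), truck_at(t3,depot)}
          = {in(p4,t1), pkg_at(p5,depot), truck_at(t3,depot)}

== RESULT ==
["in(p4,t1)", "pkg_at(p5,depot)", "truck_at(t3,depot)"]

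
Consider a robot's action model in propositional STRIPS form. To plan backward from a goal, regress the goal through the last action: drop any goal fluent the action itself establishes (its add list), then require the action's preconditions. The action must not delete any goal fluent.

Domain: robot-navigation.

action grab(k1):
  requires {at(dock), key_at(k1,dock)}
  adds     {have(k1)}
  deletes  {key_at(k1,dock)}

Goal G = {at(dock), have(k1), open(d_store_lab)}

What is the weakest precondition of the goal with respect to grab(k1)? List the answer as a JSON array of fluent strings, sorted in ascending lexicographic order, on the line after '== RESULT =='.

Compute (G \ add) ∪ pre:
  G ∩ del = {}  (empty — regression defined)
  G \ add = {at(dock), have(k1), open(d_store_lab)} \ {have(k1)} = {at(dock), open(d_store_lab)}
  ∪ pre   = {at(dock), open(d_store_lab)} ∪ {at(dock), key_at(k1,dock)}
          = {at(dock), key_at(k1,dock), open(d_store_lab)}

== RESULT ==
["at(dock)", "key_at(k1,dock)", "open(d_store_lab)"]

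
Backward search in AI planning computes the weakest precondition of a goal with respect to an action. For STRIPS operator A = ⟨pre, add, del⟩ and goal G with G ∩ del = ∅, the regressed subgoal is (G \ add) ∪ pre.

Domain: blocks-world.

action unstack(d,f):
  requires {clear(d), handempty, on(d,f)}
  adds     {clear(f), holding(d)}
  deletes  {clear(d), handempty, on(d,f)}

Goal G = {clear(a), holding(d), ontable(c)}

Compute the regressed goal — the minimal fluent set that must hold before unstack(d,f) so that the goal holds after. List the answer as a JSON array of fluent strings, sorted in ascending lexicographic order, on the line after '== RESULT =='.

Compute (G \ add) ∪ pre:
  G ∩ del = {}  (empty — regression defined)
  G \ add = {clear(a), holding(d), ontable(c)} \ {clear(f), holding(d)} = {clear(a), ontable(c)}
  ∪ pre   = {clear(a), ontable(c)} ∪ {clear(d), handempty, on(d,f)}
          = {clear(a), clear(d), handempty, on(d,f), ontable(c)}

== RESULT ==
["clear(a)", "clear(d)", "handempty", "on(d,f)", "ontable(c)"]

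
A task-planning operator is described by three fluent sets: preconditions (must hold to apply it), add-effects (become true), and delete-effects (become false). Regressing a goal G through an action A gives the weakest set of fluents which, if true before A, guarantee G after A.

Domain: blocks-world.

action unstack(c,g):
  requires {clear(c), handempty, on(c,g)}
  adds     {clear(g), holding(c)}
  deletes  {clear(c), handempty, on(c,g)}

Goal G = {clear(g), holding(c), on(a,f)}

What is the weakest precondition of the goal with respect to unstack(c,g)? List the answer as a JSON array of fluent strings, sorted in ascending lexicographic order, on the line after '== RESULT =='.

Regress:
  G ∩ del = {}  (empty — regression defined)
  G \ add = {clear(g), holding(c), on(a,f)} \ {clear(g), holding(c)} = {on(a,f)}
  ∪ pre   = {on(a,f)} ∪ {clear(c), handempty, on(c,g)}
          = {clear(c), handempty, on(a,f), on(c,g)}

== RESULT ==
["clear(c)", "handempty", "on(a,f)", "on(c,g)"]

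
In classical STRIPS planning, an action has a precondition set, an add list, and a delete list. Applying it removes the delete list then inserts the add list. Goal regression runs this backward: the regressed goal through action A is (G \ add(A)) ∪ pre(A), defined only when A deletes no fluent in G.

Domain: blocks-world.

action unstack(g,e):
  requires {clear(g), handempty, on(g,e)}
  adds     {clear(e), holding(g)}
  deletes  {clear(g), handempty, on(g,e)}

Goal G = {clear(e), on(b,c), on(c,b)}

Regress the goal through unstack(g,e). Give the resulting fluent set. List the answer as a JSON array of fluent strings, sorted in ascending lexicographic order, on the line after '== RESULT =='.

Regress:
  G ∩ del = {}  (empty — regression defined)
  G \ add = {clear(e), on(b,c), on(c,b)} \ {clear(e), holding(g)} = {on(b,c), on(c,b)}
  ∪ pre   = {on(b,c), on(c,b)} ∪ {clear(g), handempty, on(g,e)}
          = {clear(g), handempty, on(b,c), on(c,b), on(g,e)}

== RESULT ==
["clear(g)", "handempty", "on(b,c)", "on(c,b)", "on(g,e)"]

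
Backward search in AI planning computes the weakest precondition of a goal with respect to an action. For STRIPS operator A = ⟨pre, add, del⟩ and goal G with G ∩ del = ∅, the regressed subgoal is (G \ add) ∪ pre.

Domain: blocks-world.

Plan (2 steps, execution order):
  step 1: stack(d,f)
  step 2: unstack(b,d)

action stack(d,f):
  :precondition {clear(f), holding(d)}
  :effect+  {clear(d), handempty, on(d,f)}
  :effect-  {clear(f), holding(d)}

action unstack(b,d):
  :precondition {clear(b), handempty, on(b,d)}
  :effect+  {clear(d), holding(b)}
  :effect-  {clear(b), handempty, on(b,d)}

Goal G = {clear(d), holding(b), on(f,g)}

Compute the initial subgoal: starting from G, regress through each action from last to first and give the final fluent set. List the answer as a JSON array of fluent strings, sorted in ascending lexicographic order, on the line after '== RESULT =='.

Work backward from the goal:
  through step 2 (unstack(b,d)): drop {clear(d), holding(b)}, keep {on(f,g)}, require {clear(b), handempty, on(b,d)}
    → {clear(b), handempty, on(b,d), on(f,g)}
  through step 1 (stack(d,f)): drop {handempty}, keep {clear(b), on(b,d), on(f,g)}, require {clear(f), holding(d)}
    → {clear(b), clear(f), holding(d), on(b,d), on(f,g)}

== RESULT ==
["clear(b)", "clear(f)", "holding(d)", "on(b,d)", "on(f,g)"]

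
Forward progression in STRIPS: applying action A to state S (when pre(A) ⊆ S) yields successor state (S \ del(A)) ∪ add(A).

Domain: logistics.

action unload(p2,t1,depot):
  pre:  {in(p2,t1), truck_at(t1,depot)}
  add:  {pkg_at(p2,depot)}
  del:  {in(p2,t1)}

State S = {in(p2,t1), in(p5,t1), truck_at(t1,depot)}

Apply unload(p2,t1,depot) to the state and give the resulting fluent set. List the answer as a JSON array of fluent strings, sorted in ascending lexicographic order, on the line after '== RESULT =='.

Compute (S \ del) ∪ add:
  pre ⊆ S: {in(p2,t1), truck_at(t1,depot)} ⊆ S  — applicable
  S \ del = {in(p5,t1), truck_at(t1,depot)}
  ∪ add   = {in(p5,t1), pkg_at(p2,depot), truck_at(t1,depot)}

== RESULT ==
["in(p5,t1)", "pkg_at(p2,depot)", "truck_at(t1,depot)"]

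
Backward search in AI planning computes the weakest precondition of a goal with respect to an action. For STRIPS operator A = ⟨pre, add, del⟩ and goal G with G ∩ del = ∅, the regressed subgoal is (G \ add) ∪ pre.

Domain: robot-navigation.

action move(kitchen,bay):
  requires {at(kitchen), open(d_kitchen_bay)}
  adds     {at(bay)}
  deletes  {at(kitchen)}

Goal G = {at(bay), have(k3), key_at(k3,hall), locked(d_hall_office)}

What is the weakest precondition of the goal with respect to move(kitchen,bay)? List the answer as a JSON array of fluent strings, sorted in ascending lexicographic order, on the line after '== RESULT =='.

Regress:
  G ∩ del = {}  (empty — regression defined)
  G \ add = {at(bay), have(k3), key_at(k3,hall), locked(d_hall_office)} \ {at(bay)} = {have(k3), key_at(k3,hall), locked(d_hall_office)}
  ∪ pre   = {have(k3), key_at(k3,hall), locked(d_hall_office)} ∪ {at(kitchen), open(d_kitchen_bay)}
          = {at(kitchen), have(k3), key_at(k3,hall), locked(d_hall_office), open(d_kitchen_bay)}

== RESULT ==
["at(kitchen)", "have(k3)", "key_at(k3,hall)", "locked(d_hall_office)", "open(d_kitchen_bay)"]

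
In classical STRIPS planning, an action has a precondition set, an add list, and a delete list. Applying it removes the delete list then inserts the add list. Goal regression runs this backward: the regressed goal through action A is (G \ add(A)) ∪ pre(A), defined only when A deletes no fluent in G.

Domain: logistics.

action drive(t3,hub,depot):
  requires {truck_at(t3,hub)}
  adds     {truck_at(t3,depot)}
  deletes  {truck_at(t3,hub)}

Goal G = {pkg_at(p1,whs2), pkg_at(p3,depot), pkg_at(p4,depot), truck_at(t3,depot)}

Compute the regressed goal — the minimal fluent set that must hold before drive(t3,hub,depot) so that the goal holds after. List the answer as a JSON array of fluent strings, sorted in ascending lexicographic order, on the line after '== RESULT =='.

Regress:
  G ∩ del = {}  (empty — regression defined)
  G \ add = {pkg_at(p1,whs2), pkg_at(p3,depot), pkg_at(p4,depot), truck_at(t3,depot)} \ {truck_at(t3,depot)} = {pkg_at(p1,whs2), pkg_at(p3,depot), pkg_at(p4,depot)}
  ∪ pre   = {pkg_at(p1,whs2), pkg_at(p3,depot), pkg_at(p4,depot)} ∪ {truck_at(t3,hub)}
          = {pkg_at(p1,whs2), pkg_at(p3,depot), pkg_at(p4,depot), truck_at(t3,hub)}

== RESULT ==
["pkg_at(p1,whs2)", "pkg_at(p3,depot)", "pkg_at(p4,depot)", "truck_at(t3,hub)"]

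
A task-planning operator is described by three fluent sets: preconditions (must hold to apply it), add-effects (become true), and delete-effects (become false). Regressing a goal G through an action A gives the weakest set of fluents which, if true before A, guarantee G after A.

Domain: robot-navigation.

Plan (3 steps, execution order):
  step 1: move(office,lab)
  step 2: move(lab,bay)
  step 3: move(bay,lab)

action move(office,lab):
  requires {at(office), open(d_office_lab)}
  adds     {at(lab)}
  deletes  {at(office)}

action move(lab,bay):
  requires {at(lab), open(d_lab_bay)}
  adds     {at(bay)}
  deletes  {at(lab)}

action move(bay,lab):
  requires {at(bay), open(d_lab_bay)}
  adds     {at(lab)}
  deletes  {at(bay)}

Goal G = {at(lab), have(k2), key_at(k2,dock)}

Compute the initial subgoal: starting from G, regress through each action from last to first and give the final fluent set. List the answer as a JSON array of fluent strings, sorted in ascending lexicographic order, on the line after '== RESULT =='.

Work backward from the goal:
  through step 3 (move(bay,lab)): drop {at(lab)}, keep {have(k2), key_at(k2,dock)}, require {at(bay), open(d_lab_bay)}
    → {at(bay), have(k2), key_at(k2,dock), open(d_lab_bay)}
  through step 2 (move(lab,bay)): drop {at(bay)}, keep {have(k2), key_at(k2,dock), open(d_lab_bay)}, require {at(lab), open(d_lab_bay)}
    → {at(lab), have(k2), key_at(k2,dock), open(d_lab_bay)}
  through step 1 (move(office,lab)): drop {at(lab)}, keep {have(k2), key_at(k2,dock), open(d_lab_bay)}, require {at(office), open(d_office_lab)}
    → {at(office), have(k2), key_at(k2,dock), open(d_lab_bay), open(d_office_lab)}

== RESULT ==
["at(office)", "have(k2)", "key_at(k2,dock)", "open(d_lab_bay)", "open(d_office_lab)"]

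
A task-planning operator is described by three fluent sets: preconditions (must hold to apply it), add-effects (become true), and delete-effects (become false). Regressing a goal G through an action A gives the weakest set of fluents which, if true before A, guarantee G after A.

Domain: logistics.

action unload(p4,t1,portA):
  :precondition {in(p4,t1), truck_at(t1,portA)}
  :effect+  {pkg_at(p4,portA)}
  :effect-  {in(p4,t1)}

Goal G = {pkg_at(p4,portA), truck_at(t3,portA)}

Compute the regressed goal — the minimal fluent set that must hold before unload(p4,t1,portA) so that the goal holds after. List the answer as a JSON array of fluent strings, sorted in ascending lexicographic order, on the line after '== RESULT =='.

Regress:
  G ∩ del = {}  (empty — regression defined)
  G \ add = {pkg_at(p4,portA), truck_at(t3,portA)} \ {pkg_at(p4,portA)} = {truck_at(t3,portA)}
  ∪ pre   = {truck_at(t3,portA)} ∪ {in(p4,t1), truck_at(t1,portA)}
          = {in(p4,t1), truck_at(t1,portA), truck_at(t3,portA)}

== RESULT ==
["in(p4,t1)", "truck_at(t1,portA)", "truck_at(t3,portA)"]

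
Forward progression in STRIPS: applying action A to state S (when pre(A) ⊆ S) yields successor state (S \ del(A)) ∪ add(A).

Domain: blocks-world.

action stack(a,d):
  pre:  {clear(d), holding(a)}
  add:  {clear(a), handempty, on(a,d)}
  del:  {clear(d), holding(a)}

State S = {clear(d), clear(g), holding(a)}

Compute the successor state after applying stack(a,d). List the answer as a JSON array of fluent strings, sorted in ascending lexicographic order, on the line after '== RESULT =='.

Progress:
  pre ⊆ S: {clear(d), holding(a)} ⊆ S  — applicable
  S \ del = {clear(g)}
  ∪ add   = {clear(a), clear(g), handempty, on(a,d)}

== RESULT ==
["clear(a)", "clear(g)", "handempty", "on(a,d)"]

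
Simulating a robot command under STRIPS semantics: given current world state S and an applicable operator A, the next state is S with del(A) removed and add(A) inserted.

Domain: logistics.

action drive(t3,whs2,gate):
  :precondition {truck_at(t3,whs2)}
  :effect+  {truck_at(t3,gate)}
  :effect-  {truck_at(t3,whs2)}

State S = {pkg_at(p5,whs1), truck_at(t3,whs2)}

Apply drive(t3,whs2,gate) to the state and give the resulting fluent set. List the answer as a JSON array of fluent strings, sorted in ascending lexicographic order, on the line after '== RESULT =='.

Progress:
  pre ⊆ S: {truck_at(t3,whs2)} ⊆ S  — applicable
  S \ del = {pkg_at(p5,whs1)}
  ∪ add   = {pkg_at(p5,whs1), truck_at(t3,gate)}

== RESULT ==
["pkg_at(p5,whs1)", "truck_at(t3,gate)"]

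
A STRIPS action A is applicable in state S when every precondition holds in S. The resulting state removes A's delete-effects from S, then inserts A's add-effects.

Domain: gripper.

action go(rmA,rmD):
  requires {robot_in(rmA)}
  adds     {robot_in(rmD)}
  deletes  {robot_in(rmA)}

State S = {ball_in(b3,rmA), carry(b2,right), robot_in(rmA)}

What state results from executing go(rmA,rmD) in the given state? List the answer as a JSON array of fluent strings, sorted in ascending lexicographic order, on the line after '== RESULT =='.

Progress:
  pre ⊆ S: {robot_in(rmA)} ⊆ S  — applicable
  S \ del = {ball_in(b3,rmA), carry(b2,right)}
  ∪ add   = {ball_in(b3,rmA), carry(b2,right), robot_in(rmD)}

== RESULT ==
["ball_in(b3,rmA)", "carry(b2,right)", "robot_in(rmD)"]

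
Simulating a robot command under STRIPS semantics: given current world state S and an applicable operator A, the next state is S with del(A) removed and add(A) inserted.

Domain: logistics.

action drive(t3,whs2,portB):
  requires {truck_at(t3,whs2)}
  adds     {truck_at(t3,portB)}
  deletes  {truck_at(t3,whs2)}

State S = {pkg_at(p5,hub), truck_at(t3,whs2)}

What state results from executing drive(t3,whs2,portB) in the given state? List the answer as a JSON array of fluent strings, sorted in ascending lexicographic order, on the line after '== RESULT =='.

Compute (S \ del) ∪ add:
  pre ⊆ S: {truck_at(t3,whs2)} ⊆ S  — applicable
  S \ del = {pkg_at(p5,hub)}
  ∪ add   = {pkg_at(p5,hub), truck_at(t3,portB)}

== RESULT ==
["pkg_at(p5,hub)", "truck_at(t3,portB)"]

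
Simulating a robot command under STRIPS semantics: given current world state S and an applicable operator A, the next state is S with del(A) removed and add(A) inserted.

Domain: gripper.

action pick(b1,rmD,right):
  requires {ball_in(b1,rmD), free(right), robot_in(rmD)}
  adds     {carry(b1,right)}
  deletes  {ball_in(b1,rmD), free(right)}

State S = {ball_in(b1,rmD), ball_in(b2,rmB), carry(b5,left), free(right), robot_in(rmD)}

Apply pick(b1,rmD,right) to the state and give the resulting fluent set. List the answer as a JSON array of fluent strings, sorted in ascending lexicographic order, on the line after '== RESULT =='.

Progress:
  pre ⊆ S: {ball_in(b1,rmD), free(right), robot_in(rmD)} ⊆ S  — applicable
  S \ del = {ball_in(b2,rmB), carry(b5,left), robot_in(rmD)}
  ∪ add   = {ball_in(b2,rmB), carry(b1,right), carry(b5,left), robot_in(rmD)}

== RESULT ==
["ball_in(b2,rmB)", "carry(b1,right)", "carry(b5,left)", "robot_in(rmD)"]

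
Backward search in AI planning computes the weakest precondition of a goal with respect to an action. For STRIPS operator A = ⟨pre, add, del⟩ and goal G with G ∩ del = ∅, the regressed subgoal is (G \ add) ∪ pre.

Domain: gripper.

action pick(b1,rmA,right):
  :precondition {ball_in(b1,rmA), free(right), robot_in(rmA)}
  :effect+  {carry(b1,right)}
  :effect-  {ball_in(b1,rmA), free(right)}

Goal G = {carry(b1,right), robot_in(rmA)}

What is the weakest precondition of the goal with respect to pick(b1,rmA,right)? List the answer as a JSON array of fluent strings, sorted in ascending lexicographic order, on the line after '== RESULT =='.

Regress:
  G ∩ del = {}  (empty — regression defined)
  G \ add = {carry(b1,right), robot_in(rmA)} \ {carry(b1,right)} = {robot_in(rmA)}
  ∪ pre   = {robot_in(rmA)} ∪ {ball_in(b1,rmA), free(right), robot_in(rmA)}
          = {ball_in(b1,rmA), free(right), robot_in(rmA)}

== RESULT ==
["ball_in(b1,rmA)", "free(right)", "robot_in(rmA)"]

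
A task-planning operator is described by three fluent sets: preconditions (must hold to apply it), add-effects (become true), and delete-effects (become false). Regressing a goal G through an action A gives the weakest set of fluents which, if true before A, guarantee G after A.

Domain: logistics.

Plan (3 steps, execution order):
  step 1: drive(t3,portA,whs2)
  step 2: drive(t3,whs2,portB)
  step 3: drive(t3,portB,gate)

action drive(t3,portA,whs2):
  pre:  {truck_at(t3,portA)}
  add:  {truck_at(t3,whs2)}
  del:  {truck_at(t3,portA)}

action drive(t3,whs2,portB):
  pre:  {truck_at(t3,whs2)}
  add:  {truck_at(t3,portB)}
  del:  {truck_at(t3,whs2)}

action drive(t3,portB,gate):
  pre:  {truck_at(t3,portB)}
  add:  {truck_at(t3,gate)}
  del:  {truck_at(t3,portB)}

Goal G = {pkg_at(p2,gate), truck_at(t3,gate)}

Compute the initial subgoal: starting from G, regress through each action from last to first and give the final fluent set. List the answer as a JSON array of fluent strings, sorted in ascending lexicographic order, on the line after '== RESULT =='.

Regress step by step:
  through step 3 (drive(t3,portB,gate)): drop {truck_at(t3,gate)}, keep {pkg_at(p2,gate)}, require {truck_at(t3,portB)}
    → {pkg_at(p2,gate), truck_at(t3,portB)}
  through step 2 (drive(t3,whs2,portB)): drop {truck_at(t3,portB)}, keep {pkg_at(p2,gate)}, require {truck_at(t3,whs2)}
    → {pkg_at(p2,gate), truck_at(t3,whs2)}
  through step 1 (drive(t3,portA,whs2)): drop {truck_at(t3,whs2)}, keep {pkg_at(p2,gate)}, require {truck_at(t3,portA)}
    → {pkg_at(p2,gate), truck_at(t3,portA)}

== RESULT ==
["pkg_at(p2,gate)", "truck_at(t3,portA)"]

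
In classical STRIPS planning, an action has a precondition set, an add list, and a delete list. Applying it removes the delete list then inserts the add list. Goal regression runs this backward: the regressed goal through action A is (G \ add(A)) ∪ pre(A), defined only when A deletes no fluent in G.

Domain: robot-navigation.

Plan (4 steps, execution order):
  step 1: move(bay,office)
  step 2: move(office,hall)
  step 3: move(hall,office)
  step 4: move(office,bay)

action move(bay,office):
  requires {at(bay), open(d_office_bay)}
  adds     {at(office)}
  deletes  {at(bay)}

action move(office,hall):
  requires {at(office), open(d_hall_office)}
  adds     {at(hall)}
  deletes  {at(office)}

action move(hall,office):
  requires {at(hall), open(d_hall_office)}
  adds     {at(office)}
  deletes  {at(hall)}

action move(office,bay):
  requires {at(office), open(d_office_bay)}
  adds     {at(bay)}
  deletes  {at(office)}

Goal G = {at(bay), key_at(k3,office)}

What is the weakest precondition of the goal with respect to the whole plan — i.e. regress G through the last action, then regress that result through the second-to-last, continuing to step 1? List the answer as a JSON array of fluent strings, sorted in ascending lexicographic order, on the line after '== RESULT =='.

Work backward from the goal:
  through step 4 (move(office,bay)): drop {at(bay)}, keep {key_at(k3,office)}, require {at(office), open(d_office_bay)}
    → {at(office), key_at(k3,office), open(d_office_bay)}
  through step 3 (move(hall,office)): drop {at(office)}, keep {key_at(k3,office), open(d_office_bay)}, require {at(hall), open(d_hall_office)}
    → {at(hall), key_at(k3,office), open(d_hall_office), open(d_office_bay)}
  through step 2 (move(office,hall)): drop {at(hall)}, keep {key_at(k3,office), open(d_hall_office), open(d_office_bay)}, require {at(office), open(d_hall_office)}
    → {at(office), key_at(k3,office), open(d_hall_office), open(d_office_bay)}
  through step 1 (move(bay,office)): drop {at(office)}, keep {key_at(k3,office), open(d_hall_office), open(d_office_bay)}, require {at(bay), open(d_office_bay)}
    → {at(bay), key_at(k3,office), open(d_hall_office), open(d_office_bay)}

== RESULT ==
["at(bay)", "key_at(k3,office)", "open(d_hall_office)", "open(d_office_bay)"]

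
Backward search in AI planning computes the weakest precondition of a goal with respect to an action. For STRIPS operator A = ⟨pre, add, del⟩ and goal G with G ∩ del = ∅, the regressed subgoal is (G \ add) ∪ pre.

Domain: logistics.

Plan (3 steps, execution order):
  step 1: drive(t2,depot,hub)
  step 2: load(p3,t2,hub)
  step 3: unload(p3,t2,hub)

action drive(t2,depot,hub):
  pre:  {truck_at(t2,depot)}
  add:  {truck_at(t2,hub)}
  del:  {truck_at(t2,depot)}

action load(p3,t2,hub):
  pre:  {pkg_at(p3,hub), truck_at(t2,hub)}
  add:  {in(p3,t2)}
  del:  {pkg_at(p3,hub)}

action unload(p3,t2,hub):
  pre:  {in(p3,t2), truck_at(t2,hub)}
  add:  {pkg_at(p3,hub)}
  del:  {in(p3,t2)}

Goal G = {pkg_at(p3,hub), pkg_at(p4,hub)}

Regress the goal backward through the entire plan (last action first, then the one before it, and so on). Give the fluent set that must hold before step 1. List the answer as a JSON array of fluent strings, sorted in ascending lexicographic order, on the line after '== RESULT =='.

Work backward from the goal:
  through step 3 (unload(p3,t2,hub)): drop {pkg_at(p3,hub)}, keep {pkg_at(p4,hub)}, require {in(p3,t2), truck_at(t2,hub)}
    → {in(p3,t2), pkg_at(p4,hub), truck_at(t2,hub)}
  through step 2 (load(p3,t2,hub)): drop {in(p3,t2)}, keep {pkg_at(p4,hub), truck_at(t2,hub)}, require {pkg_at(p3,hub), truck_at(t2,hub)}
    → {pkg_at(p3,hub), pkg_at(p4,hub), truck_at(t2,hub)}
  through step 1 (drive(t2,depot,hub)): drop {truck_at(t2,hub)}, keep {pkg_at(p3,hub), pkg_at(p4,hub)}, require {truck_at(t2,depot)}
    → {pkg_at(p3,hub), pkg_at(p4,hub), truck_at(t2,depot)}

== RESULT ==
["pkg_at(p3,hub)", "pkg_at(p4,hub)", "truck_at(t2,depot)"]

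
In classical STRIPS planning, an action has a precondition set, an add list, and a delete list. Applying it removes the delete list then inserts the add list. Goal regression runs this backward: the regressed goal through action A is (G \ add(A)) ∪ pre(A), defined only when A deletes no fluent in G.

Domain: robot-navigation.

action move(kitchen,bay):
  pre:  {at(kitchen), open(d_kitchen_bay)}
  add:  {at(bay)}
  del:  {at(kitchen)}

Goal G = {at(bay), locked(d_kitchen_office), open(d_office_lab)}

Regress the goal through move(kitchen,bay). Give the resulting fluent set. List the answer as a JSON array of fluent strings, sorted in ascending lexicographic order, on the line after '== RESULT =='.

Regress:
  G ∩ del = {}  (empty — regression defined)
  G \ add = {at(bay), locked(d_kitchen_office), open(d_office_lab)} \ {at(bay)} = {locked(d_kitchen_office), open(d_office_lab)}
  ∪ pre   = {locked(d_kitchen_office), open(d_office_lab)} ∪ {at(kitchen), open(d_kitchen_bay)}
          = {at(kitchen), locked(d_kitchen_office), open(d_kitchen_bay), open(d_office_lab)}

== RESULT ==
["at(kitchen)", "locked(d_kitchen_office)", "open(d_kitchen_bay)", "open(d_office_lab)"]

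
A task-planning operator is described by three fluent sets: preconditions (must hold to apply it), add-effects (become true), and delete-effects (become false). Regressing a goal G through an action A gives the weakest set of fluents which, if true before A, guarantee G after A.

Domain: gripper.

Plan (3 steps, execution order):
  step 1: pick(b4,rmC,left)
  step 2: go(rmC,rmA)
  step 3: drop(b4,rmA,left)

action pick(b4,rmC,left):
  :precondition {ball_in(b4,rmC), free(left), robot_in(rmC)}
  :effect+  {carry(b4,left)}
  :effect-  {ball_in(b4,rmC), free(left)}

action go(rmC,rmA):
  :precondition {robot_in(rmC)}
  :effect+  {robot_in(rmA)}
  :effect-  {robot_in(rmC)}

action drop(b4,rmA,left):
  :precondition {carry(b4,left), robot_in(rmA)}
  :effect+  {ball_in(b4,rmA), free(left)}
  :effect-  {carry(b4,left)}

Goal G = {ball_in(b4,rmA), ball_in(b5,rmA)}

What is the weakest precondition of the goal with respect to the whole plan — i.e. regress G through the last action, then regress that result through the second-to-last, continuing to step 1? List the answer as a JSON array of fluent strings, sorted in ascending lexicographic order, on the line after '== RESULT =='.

Regress step by step:
  through step 3 (drop(b4,rmA,left)): drop {ball_in(b4,rmA)}, keep {ball_in(b5,rmA)}, require {carry(b4,left), robot_in(rmA)}
    → {ball_in(b5,rmA), carry(b4,left), robot_in(rmA)}
  through step 2 (go(rmC,rmA)): drop {robot_in(rmA)}, keep {ball_in(b5,rmA), carry(b4,left)}, require {robot_in(rmC)}
    → {ball_in(b5,rmA), carry(b4,left), robot_in(rmC)}
  through step 1 (pick(b4,rmC,left)): drop {carry(b4,left)}, keep {ball_in(b5,rmA), robot_in(rmC)}, require {ball_in(b4,rmC), free(left), robot_in(rmC)}
    → {ball_in(b4,rmC), ball_in(b5,rmA), free(left), robot_in(rmC)}

== RESULT ==
["ball_in(b4,rmC)", "ball_in(b5,rmA)", "free(left)", "robot_in(rmC)"]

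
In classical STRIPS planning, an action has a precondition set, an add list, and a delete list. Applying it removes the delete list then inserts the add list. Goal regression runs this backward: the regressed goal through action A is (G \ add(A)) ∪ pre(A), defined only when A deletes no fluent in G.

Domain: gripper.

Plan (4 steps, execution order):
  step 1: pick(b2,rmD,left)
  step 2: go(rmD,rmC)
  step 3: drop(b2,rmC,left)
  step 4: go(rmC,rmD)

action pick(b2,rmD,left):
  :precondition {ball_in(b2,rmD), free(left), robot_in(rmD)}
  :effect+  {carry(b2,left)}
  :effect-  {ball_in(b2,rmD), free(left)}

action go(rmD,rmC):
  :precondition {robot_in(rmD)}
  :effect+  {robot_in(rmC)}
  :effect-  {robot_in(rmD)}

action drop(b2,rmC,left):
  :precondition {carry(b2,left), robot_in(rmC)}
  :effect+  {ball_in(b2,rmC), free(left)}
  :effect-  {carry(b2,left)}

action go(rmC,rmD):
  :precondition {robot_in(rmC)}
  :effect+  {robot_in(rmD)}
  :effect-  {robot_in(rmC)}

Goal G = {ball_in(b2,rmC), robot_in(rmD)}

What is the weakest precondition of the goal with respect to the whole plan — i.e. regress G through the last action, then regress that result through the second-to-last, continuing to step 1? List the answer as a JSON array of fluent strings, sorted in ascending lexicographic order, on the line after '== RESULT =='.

Work backward from the goal:
  through step 4 (go(rmC,rmD)): drop {robot_in(rmD)}, keep {ball_in(b2,rmC)}, require {robot_in(rmC)}
    → {ball_in(b2,rmC), robot_in(rmC)}
  through step 3 (drop(b2,rmC,left)): drop {ball_in(b2,rmC)}, keep {robot_in(rmC)}, require {carry(b2,left), robot_in(rmC)}
    → {carry(b2,left), robot_in(rmC)}
  through step 2 (go(rmD,rmC)): drop {robot_in(rmC)}, keep {carry(b2,left)}, require {robot_in(rmD)}
    → {carry(b2,left), robot_in(rmD)}
  through step 1 (pick(b2,rmD,left)): drop {carry(b2,left)}, keep {robot_in(rmD)}, require {ball_in(b2,rmD), free(left), robot_in(rmD)}
    → {ball_in(b2,rmD), free(left), robot_in(rmD)}

== RESULT ==
["ball_in(b2,rmD)", "free(left)", "robot_in(rmD)"]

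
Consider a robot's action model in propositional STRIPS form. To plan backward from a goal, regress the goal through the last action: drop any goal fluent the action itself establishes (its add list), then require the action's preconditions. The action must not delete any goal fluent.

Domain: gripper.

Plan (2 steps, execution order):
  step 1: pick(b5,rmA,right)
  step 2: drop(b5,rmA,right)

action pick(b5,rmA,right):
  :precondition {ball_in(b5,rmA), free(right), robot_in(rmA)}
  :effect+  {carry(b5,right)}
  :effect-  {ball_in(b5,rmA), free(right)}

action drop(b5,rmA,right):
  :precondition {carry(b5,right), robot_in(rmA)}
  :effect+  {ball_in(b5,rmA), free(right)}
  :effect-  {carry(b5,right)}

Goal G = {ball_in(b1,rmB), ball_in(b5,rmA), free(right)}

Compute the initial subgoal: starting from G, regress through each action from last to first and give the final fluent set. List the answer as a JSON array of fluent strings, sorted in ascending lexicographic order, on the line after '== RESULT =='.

Regress step by step:
  through step 2 (drop(b5,rmA,right)): drop {ball_in(b5,rmA), free(right)}, keep {ball_in(b1,rmB)}, require {carry(b5,right), robot_in(rmA)}
    → {ball_in(b1,rmB), carry(b5,right), robot_in(rmA)}
  through step 1 (pick(b5,rmA,right)): drop {carry(b5,right)}, keep {ball_in(b1,rmB), robot_in(rmA)}, require {ball_in(b5,rmA), free(right), robot_in(rmA)}
    → {ball_in(b1,rmB), ball_in(b5,rmA), free(right), robot_in(rmA)}

== RESULT ==
["ball_in(b1,rmB)", "ball_in(b5,rmA)", "free(right)", "robot_in(rmA)"]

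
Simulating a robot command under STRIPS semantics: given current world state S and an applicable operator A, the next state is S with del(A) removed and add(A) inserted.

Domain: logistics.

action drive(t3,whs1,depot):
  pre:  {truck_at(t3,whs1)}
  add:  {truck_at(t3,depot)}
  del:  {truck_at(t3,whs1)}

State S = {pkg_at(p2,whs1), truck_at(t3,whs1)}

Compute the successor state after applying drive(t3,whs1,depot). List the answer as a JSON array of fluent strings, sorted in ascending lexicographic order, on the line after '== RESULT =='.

Compute (S \ del) ∪ add:
  pre ⊆ S: {truck_at(t3,whs1)} ⊆ S  — applicable
  S \ del = {pkg_at(p2,whs1)}
  ∪ add   = {pkg_at(p2,whs1), truck_at(t3,depot)}

== RESULT ==
["pkg_at(p2,whs1)", "truck_at(t3,depot)"]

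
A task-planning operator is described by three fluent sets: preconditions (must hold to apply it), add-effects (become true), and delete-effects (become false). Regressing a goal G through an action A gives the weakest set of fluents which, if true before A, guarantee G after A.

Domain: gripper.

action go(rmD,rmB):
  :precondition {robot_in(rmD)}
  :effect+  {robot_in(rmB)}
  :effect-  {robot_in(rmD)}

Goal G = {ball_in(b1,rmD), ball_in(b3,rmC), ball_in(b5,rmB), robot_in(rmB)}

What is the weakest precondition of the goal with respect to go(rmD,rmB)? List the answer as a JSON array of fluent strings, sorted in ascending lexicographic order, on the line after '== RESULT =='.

Regress:
  G ∩ del = {}  (empty — regression defined)
  G \ add = {ball_in(b1,rmD), ball_in(b3,rmC), ball_in(b5,rmB), robot_in(rmB)} \ {robot_in(rmB)} = {ball_in(b1,rmD), ball_in(b3,rmC), ball_in(b5,rmB)}
  ∪ pre   = {ball_in(b1,rmD), ball_in(b3,rmC), ball_in(b5,rmB)} ∪ {robot_in(rmD)}
          = {ball_in(b1,rmD), ball_in(b3,rmC), ball_in(b5,rmB), robot_in(rmD)}

== RESULT ==
["ball_in(b1,rmD)", "ball_in(b3,rmC)", "ball_in(b5,rmB)", "robot_in(rmD)"]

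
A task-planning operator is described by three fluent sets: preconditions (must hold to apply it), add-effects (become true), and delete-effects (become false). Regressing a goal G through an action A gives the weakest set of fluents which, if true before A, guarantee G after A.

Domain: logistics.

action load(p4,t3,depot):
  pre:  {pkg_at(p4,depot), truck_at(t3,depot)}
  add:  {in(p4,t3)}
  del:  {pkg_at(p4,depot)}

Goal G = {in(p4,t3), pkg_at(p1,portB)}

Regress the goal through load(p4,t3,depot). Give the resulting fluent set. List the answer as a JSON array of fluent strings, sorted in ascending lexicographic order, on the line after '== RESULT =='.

Regress:
  G ∩ del = {}  (empty — regression defined)
  G \ add = {in(p4,t3), pkg_at(p1,portB)} \ {in(p4,t3)} = {pkg_at(p1,portB)}
  ∪ pre   = {pkg_at(p1,portB)} ∪ {pkg_at(p4,depot), truck_at(t3,depot)}
          = {pkg_at(p1,portB), pkg_at(p4,depot), truck_at(t3,depot)}

== RESULT ==
["pkg_at(p1,portB)", "pkg_at(p4,depot)", "truck_at(t3,depot)"]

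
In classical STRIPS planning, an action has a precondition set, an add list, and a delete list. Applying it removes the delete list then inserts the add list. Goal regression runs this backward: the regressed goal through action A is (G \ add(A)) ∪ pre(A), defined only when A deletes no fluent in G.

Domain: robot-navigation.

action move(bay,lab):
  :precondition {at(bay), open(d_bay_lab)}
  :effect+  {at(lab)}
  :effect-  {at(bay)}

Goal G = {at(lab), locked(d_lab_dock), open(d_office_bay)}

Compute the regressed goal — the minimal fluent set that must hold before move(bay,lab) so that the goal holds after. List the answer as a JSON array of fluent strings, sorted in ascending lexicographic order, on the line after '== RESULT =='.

Regress:
  G ∩ del = {}  (empty — regression defined)
  G \ add = {at(lab), locked(d_lab_dock), open(d_office_bay)} \ {at(lab)} = {locked(d_lab_dock), open(d_office_bay)}
  ∪ pre   = {locked(d_lab_dock), open(d_office_bay)} ∪ {at(bay), open(d_bay_lab)}
          = {at(bay), locked(d_lab_dock), open(d_bay_lab), open(d_office_bay)}

== RESULT ==
["at(bay)", "locked(d_lab_dock)", "open(d_bay_lab)", "open(d_office_bay)"]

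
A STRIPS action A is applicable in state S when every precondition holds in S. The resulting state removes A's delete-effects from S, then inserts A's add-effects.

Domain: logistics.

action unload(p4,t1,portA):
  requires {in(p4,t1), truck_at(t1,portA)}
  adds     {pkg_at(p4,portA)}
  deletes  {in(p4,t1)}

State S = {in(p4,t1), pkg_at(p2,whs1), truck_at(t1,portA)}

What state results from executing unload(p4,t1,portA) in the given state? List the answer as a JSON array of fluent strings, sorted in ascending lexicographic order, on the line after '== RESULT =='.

Compute (S \ del) ∪ add:
  pre ⊆ S: {in(p4,t1), truck_at(t1,portA)} ⊆ S  — applicable
  S \ del = {pkg_at(p2,whs1), truck_at(t1,portA)}
  ∪ add   = {pkg_at(p2,whs1), pkg_at(p4,portA), truck_at(t1,portA)}

== RESULT ==
["pkg_at(p2,whs1)", "pkg_at(p4,portA)", "truck_at(t1,portA)"]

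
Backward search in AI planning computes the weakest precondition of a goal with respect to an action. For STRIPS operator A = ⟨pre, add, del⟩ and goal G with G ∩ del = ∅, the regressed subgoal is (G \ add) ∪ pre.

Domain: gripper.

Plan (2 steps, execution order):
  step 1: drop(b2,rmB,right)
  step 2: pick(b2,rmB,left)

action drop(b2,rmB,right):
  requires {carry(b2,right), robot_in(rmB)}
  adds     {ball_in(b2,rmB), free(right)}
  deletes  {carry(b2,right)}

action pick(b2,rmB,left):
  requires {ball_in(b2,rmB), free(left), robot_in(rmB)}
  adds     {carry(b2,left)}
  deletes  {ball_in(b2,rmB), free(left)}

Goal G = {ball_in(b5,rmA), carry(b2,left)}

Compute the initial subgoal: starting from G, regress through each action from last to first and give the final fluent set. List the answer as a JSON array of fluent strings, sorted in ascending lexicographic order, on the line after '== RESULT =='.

Work backward from the goal:
  through step 2 (pick(b2,rmB,left)): drop {carry(b2,left)}, keep {ball_in(b5,rmA)}, require {ball_in(b2,rmB), free(left), robot_in(rmB)}
    → {ball_in(b2,rmB), ball_in(b5,rmA), free(left), robot_in(rmB)}
  through step 1 (drop(b2,rmB,right)): drop {ball_in(b2,rmB)}, keep {ball_in(b5,rmA), free(left), robot_in(rmB)}, require {carry(b2,right), robot_in(rmB)}
    → {ball_in(b5,rmA), carry(b2,right), free(left), robot_in(rmB)}

== RESULT ==
["ball_in(b5,rmA)", "carry(b2,right)", "free(left)", "robot_in(rmB)"]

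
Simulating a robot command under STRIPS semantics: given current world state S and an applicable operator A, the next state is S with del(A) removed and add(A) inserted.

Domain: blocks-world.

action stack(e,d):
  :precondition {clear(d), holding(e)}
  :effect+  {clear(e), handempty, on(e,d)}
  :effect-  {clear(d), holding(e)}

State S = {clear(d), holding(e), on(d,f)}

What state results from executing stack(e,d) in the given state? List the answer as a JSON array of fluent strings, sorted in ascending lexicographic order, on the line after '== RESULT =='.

Compute (S \ del) ∪ add:
  pre ⊆ S: {clear(d), holding(e)} ⊆ S  — applicable
  S \ del = {on(d,f)}
  ∪ add   = {clear(e), handempty, on(d,f), on(e,d)}

== RESULT ==
["clear(e)", "handempty", "on(d,f)", "on(e,d)"]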